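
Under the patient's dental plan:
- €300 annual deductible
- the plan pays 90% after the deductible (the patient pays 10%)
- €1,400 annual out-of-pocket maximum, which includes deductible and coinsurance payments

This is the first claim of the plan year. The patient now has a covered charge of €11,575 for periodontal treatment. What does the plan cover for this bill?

The full €300 deductible is still open; €300 of this bill applies to it.
That leaves €11,575 − €300 = €11,275 for coinsurance.
Coinsurance: €11,275 × 10% = €1,127.50.
So the patient owes €300 + €1,127.50 = €1,427.50 before any cap.
That would bring total out-of-pocket to €1,427.50, past the €1,400 cap. The patient is capped at €1,400 − €0 = €1,400 on this claim.
The plan picks up €11,575 − €1,400 = €10,175.

€10,175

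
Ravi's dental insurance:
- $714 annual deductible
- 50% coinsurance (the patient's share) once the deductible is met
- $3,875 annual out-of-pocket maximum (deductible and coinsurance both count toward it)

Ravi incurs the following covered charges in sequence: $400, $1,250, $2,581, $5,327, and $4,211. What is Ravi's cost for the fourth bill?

$1,402.50

Claim 1 ($400): all of it applies to the deductible. Patient pays $400; OOP now $400.
Claim 2 ($1,250): $314 to deductible, leaving $936; coinsurance $936 × 50% = $468. Patient pays $782; OOP now $1,182.
Claim 3 ($2,581): deductible already satisfied, so patient's share is 50% × $2,581 = $1,290.50. Patient pays $1,290.50; OOP now $2,472.50.
Claim 4 ($5,327): deductible met; 50% of $5,327 = $2,663.50. Adding that to $2,472.50 gives $5,136, past the $3,875 cap; patient pays only $3,875 − $2,472.50 = $1,402.50.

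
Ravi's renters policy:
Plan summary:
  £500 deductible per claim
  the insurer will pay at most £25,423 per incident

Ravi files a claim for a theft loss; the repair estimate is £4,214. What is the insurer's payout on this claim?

After the deductible, £4,214 − £500 = £3,714 remains.
£3,714 is within the £25,423 limit, so the insurer pays £3,714.

£3,714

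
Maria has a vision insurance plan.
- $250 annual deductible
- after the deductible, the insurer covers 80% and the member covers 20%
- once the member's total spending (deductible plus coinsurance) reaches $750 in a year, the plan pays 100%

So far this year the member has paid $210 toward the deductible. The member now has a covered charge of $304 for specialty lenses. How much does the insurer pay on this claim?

$211.20

Remaining deductible: $250 − $210 = $40.
After the $40 deductible portion, $304 − $40 = $264 is subject to coinsurance.
Member's 20% share of $264 is $52.80.
So the member owes $40 + $52.80 = $92.80 before any cap.
Cumulative spending $210 + $92.80 = $302.80 stays under the $750 maximum.
The insurer covers the remainder: $304 − $92.80 = $211.20.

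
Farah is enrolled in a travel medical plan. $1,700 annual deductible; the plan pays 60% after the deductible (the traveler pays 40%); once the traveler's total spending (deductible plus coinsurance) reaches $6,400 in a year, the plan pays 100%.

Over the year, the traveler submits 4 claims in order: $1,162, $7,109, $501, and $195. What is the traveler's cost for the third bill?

#1 ($1,162): entire amount goes to the deductible. Traveler pays $1,162; OOP now $1,162.
#2 ($7,109): deductible takes $538, $6,571 remains; 40% of $6,571 = $2,628.40. Traveler owes $3,166.40 (running OOP $4,328.40).
#3 ($501): 40% coinsurance on $501 = $200.40. Traveler pays $200.40; OOP now $4,528.80.

$200.40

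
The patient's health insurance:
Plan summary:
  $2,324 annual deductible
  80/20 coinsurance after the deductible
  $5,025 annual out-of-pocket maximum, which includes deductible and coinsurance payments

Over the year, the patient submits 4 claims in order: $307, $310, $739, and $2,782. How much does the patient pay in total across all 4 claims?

$2,686.80

Claim 1 — $307: all of it applies to the deductible. Cost to patient: $307. OOP to date $307.
Claim 2 — $310: fully absorbed by the deductible. Patient owes $310 (running OOP $617).
Claim 3 — $739: all of it applies to the deductible. Patient owes $739 (running OOP $1,356).
Claim 4 — $2,782: deductible takes $968, $1,814 remains; 20% of $1,814 = $362.80. Patient pays $1,330.80; OOP now $2,686.80.
Total paid by the patient: $307 + $310 + $739 + $1,330.80 = $2,686.80.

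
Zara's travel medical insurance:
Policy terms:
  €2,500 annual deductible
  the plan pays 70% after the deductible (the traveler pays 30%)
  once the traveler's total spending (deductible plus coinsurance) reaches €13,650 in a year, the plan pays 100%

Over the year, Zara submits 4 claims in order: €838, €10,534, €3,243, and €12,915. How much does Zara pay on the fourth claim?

€3,874.50

#1 (€838): fully absorbed by the deductible. Cost to traveler: €838. OOP to date €838.
#2 (€10,534): €1,662 to deductible, leaving €8,872; coinsurance €8,872 × 30% = €2,661.60. Cost to traveler: €4,323.60. OOP to date €5,161.60.
#3 (€3,243): deductible met; 30% of €3,243 = €972.90. Cost to traveler: €972.90. OOP to date €6,134.50.
#4 (€12,915): deductible met; 30% of €12,915 = €3,874.50. Cost to traveler: €3,874.50. OOP to date €10,009.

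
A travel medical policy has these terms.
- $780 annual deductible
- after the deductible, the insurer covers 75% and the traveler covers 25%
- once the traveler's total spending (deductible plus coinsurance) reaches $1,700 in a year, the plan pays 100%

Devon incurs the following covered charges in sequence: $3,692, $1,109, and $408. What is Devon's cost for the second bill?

Claim 1 — $3,692: $780 to deductible, leaving $2,912; coinsurance $2,912 × 25% = $728. Traveler pays $1,508; OOP now $1,508.
Claim 2 — $1,109: deductible already satisfied, so traveler's share is 25% × $1,109 = $277.25. OOP would hit $1,785.25 > $1,700, so the cap limits the traveler to $1,700 − $1,508 = $192.

$192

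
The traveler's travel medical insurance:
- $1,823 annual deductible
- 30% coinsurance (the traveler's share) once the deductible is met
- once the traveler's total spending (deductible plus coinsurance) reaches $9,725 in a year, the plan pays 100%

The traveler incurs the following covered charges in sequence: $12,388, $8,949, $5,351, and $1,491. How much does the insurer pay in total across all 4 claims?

Claim 1 — $12,388: $1,823 to deductible, leaving $10,565; coinsurance $10,565 × 30% = $3,169.50. Traveler owes $4,992.50 (running OOP $4,992.50). Plan pays $12,388 − $4,992.50 = $7,395.50.
Claim 2 — $8,949: deductible met; 30% of $8,949 = $2,684.70. Traveler pays $2,684.70; OOP now $7,677.20. Insurer: $8,949 − $2,684.70 = $6,264.30.
Claim 3 — $5,351: 30% coinsurance on $5,351 = $1,605.30. Traveler owes $1,605.30 (running OOP $9,282.50). Plan pays $5,351 − $1,605.30 = $3,745.70.
Claim 4 — $1,491: deductible already satisfied, so traveler's share is 30% × $1,491 = $447.30. OOP would hit $9,729.80 > $9,725, so the cap limits the traveler to $9,725 − $9,282.50 = $442.50. Insurer: $1,491 − $442.50 = $1,048.50.
Insurer total = bills − traveler's total = $28,179 − $9,725 = $18,454.

$18,454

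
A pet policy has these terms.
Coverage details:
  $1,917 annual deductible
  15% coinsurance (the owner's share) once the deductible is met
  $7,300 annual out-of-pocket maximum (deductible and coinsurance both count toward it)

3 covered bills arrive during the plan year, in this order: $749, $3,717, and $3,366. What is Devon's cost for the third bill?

$504.90

Bill 1, $749: all of it applies to the deductible. Cost to owner: $749. OOP to date $749.
Bill 2, $3,717: $1,168 finishes the deductible; $2,549 goes to coinsurance; 15% of $2,549 = $382.35. Owner owes $1,550.35 (running OOP $2,299.35).
Bill 3, $3,366: deductible already satisfied, so owner's share is 15% × $3,366 = $504.90. Owner pays $504.90; OOP now $2,804.25.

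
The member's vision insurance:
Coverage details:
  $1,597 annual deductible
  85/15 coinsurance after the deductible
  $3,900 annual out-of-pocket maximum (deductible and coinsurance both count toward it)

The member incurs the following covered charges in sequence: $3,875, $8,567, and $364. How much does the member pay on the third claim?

$54.60

#1 ($3,875): deductible takes $1,597, $2,278 remains; coinsurance $2,278 × 15% = $341.70. Cost to member: $1,938.70. OOP to date $1,938.70.
#2 ($8,567): deductible already satisfied, so member's share is 15% × $8,567 = $1,285.05. Member owes $1,285.05 (running OOP $3,223.75).
#3 ($364): deductible met; 15% of $364 = $54.60. Member owes $54.60 (running OOP $3,278.35).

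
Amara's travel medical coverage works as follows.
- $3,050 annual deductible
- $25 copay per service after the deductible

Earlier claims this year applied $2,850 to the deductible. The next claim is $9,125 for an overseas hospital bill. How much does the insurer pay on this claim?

$8,900

Remaining deductible: $3,050 − $2,850 = $200.
After the $200 deductible portion, $9,125 − $200 = $8,925 is subject to the copay.
Copay on this service: $25.
Traveler responsibility: $200 + $25 = $225.
Insurer pays the balance: $9,125 − $225 = $8,900.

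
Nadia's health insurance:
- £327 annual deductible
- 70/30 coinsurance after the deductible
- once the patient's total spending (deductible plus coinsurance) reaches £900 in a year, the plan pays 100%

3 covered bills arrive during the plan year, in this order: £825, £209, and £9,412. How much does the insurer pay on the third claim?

Claim 1 — £825: £327 finishes the deductible; £498 goes to coinsurance; patient's 30% is £149.40. Patient pays £476.40; OOP now £476.40. Plan pays £825 − £476.40 = £348.60.
Claim 2 — £209: deductible already satisfied, so patient's share is 30% × £209 = £62.70. Cost to patient: £62.70. OOP to date £539.10. Insurer: £209 − £62.70 = £146.30.
Claim 3 — £9,412: deductible already satisfied, so patient's share is 30% × £9,412 = £2,823.60. Adding that to £539.10 gives £3,362.70, past the £900 cap; patient pays only £900 − £539.10 = £360.90. Plan pays £9,412 − £360.90 = £9,051.10.

£9,051.10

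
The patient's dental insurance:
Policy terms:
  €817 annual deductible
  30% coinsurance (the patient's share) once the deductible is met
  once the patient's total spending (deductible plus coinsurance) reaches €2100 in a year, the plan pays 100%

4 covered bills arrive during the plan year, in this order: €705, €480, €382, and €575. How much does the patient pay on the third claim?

Bill 1, €705: fully absorbed by the deductible. Cost to patient: €705. OOP to date €705.
Bill 2, €480: deductible takes €112, €368 remains; patient's 30% is €110.40. Patient pays €222.40; OOP now €927.40.
Bill 3, €382: 30% coinsurance on €382 = €114.60. Patient pays €114.60; OOP now €1042.

€114.60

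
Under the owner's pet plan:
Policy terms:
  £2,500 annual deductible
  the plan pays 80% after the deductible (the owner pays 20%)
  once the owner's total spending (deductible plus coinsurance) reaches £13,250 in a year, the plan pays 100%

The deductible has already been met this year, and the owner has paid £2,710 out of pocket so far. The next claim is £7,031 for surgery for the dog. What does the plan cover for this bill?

£5,624.80

The deductible is already satisfied, so the full bill goes to coinsurance.
Owner's 20% share of £7,031 is £1,406.20.
Cumulative spending £2,710 + £1,406.20 = £4,116.20 stays under the £13,250 maximum.
The insurer covers the remainder: £7,031 − £1,406.20 = £5,624.80.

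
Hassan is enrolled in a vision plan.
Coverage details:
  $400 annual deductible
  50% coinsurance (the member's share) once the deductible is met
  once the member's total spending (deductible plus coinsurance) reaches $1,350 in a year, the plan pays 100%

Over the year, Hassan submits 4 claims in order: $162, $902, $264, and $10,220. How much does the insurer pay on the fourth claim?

$9,734

Claim 1 — $162: entire amount goes to the deductible. Member pays $162; OOP now $162. Plan pays $162 − $162 = $0.
Claim 2 — $902: deductible takes $238, $664 remains; coinsurance $664 × 50% = $332. Member owes $570 (running OOP $732). Insurer: $902 − $570 = $332.
Claim 3 — $264: 50% coinsurance on $264 = $132. Cost to member: $132. OOP to date $864. Insurer: $264 − $132 = $132.
Claim 4 — $10,220: deductible met; 50% of $10,220 = $5,110. OOP would hit $5,974 > $1,350, so the cap limits the member to $1,350 − $864 = $486. Plan pays $10,220 − $486 = $9,734.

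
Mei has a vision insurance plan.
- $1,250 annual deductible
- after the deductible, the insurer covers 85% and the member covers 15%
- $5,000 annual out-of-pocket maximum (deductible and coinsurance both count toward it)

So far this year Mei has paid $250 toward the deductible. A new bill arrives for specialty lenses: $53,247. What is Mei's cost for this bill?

Remaining deductible: $1,250 − $250 = $1,000.
That leaves $53,247 − $1,000 = $52,247 for coinsurance.
Coinsurance: $52,247 × 15% = $7,837.05.
That puts the member's cost at $1,000 + $7,837.05 = $8,837.05 before any cap.
Year-to-date out-of-pocket would reach $250 + $8,837.05 = $9,087.05, above the $5,000 maximum, so the member pays only $5,000 − $250 = $4,750.

$4,750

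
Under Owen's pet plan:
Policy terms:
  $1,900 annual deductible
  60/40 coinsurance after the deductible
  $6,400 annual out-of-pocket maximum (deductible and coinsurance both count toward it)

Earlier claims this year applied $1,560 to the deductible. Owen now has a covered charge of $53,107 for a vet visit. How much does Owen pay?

Deductible still to meet: $1,900 − $1,560 = $340.
After the $340 deductible portion, $53,107 − $340 = $52,767 is subject to coinsurance.
Coinsurance: $52,767 × 40% = $21,106.80.
That puts the owner's cost at $340 + $21,106.80 = $21,446.80 before any cap.
Adding $21,446.80 to the $1,560 already spent would give $23,006.80, which exceeds the $6,400 cap; the owner pays just $6,400 − $1,560 = $4,840.

$4,840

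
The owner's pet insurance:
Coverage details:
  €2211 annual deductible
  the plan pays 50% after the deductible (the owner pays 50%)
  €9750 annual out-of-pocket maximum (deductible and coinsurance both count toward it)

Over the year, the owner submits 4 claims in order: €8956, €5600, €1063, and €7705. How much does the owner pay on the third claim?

Claim 1 (€8956): €2211 to deductible, leaving €6745; 50% of €6745 = €3372.50. Cost to owner: €5583.50. OOP to date €5583.50.
Claim 2 (€5600): deductible already satisfied, so owner's share is 50% × €5600 = €2800. Cost to owner: €2800. OOP to date €8383.50.
Claim 3 (€1063): 50% coinsurance on €1063 = €531.50. Cost to owner: €531.50. OOP to date €8915.

€531.50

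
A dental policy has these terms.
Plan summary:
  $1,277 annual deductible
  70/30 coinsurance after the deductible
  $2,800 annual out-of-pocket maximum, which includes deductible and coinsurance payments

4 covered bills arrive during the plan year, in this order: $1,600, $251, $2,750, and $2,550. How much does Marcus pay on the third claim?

Bill 1, $1,600: $1,277 to deductible, leaving $323; 30% of $323 = $96.90. Cost to patient: $1,373.90. OOP to date $1,373.90.
Bill 2, $251: deductible met; 30% of $251 = $75.30. Patient pays $75.30; OOP now $1,449.20.
Bill 3, $2,750: 30% coinsurance on $2,750 = $825. Cost to patient: $825. OOP to date $2,274.20.

$825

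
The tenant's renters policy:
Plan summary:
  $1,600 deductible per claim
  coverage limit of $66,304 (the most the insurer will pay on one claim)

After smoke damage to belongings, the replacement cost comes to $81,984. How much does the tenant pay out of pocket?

$15,680

Less the $1,600 deductible: $81,984 − $1,600 = $80,384.
The $66,304 per-incident cap binds; insurer pays $66,304.
Tenant's share is the uncovered remainder: $81,984 − $66,304 = $15,680.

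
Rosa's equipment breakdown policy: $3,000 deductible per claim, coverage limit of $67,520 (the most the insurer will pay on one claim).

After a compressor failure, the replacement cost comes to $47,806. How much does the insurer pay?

After the deductible, $47,806 − $3,000 = $44,806 remains.
$44,806 ≤ $67,520, so the limit doesn't bind; insurer pays $44,806.

$44,806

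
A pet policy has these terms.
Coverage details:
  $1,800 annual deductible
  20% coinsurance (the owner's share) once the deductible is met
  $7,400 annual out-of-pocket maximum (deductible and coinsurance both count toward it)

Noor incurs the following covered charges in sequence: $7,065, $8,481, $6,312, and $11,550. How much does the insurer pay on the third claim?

$5,049.60

Claim 1 ($7,065): $1,800 to deductible, leaving $5,265; coinsurance $5,265 × 20% = $1,053. Owner owes $2,853 (running OOP $2,853). Plan pays $7,065 − $2,853 = $4,212.
Claim 2 ($8,481): deductible already satisfied, so owner's share is 20% × $8,481 = $1,696.20. Owner owes $1,696.20 (running OOP $4,549.20). Insurer: $8,481 − $1,696.20 = $6,784.80.
Claim 3 ($6,312): deductible already satisfied, so owner's share is 20% × $6,312 = $1,262.40. Owner owes $1,262.40 (running OOP $5,811.60). Plan pays $6,312 − $1,262.40 = $5,049.60.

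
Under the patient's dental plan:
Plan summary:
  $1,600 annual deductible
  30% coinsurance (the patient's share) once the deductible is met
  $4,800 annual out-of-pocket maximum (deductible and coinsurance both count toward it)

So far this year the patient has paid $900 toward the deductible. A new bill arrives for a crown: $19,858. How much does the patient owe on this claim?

$3,900

Deductible still to meet: $1,600 − $900 = $700.
The remaining $19,158 (= $19,858 − $700) moves to coinsurance.
30% of $19,158 = $5,747.40 falls to the patient.
Patient responsibility before any cap: $700 + $5,747.40 = $6,447.40.
That would bring total out-of-pocket to $7,347.40, past the $4,800 cap. The patient is capped at $4,800 − $900 = $3,900 on this claim.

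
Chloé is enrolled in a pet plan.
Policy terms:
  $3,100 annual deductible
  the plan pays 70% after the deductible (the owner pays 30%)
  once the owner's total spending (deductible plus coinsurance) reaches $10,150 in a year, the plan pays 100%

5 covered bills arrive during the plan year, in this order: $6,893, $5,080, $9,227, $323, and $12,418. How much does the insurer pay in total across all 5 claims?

Claim 1 ($6,893): $3,100 to deductible, leaving $3,793; 30% of $3,793 = $1,137.90. Owner pays $4,237.90; OOP now $4,237.90. Plan pays $6,893 − $4,237.90 = $2,655.10.
Claim 2 ($5,080): 30% coinsurance on $5,080 = $1,524. Owner owes $1,524 (running OOP $5,761.90). Insurer: $5,080 − $1,524 = $3,556.
Claim 3 ($9,227): deductible met; 30% of $9,227 = $2,768.10. Cost to owner: $2,768.10. OOP to date $8,530. Plan pays $9,227 − $2,768.10 = $6,458.90.
Claim 4 ($323): deductible met; 30% of $323 = $96.90. Cost to owner: $96.90. OOP to date $8,626.90. Insurer: $323 − $96.90 = $226.10.
Claim 5 ($12,418): deductible already satisfied, so owner's share is 30% × $12,418 = $3,725.40. That would push OOP to $12,352.30, over the $10,150 cap, so owner pays $10,150 − $8,626.90 = $1,523.10. Insurer: $12,418 − $1,523.10 = $10,894.90.
Insurer total = bills − owner's total = $33,941 − $10,150 = $23,791.

$23,791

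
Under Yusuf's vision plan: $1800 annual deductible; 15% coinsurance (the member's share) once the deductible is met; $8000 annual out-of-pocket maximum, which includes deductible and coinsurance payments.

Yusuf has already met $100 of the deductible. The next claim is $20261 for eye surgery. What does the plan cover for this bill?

Deductible still to meet: $1800 − $100 = $1700.
That leaves $20261 − $1700 = $18561 for coinsurance.
Coinsurance: $18561 × 15% = $2784.15.
That puts the member's cost at $1700 + $2784.15 = $4484.15 before any cap.
Cumulative spending $100 + $4484.15 = $4584.15 stays under the $8000 maximum.
The insurer covers the remainder: $20261 − $4484.15 = $15776.85.

$15776.85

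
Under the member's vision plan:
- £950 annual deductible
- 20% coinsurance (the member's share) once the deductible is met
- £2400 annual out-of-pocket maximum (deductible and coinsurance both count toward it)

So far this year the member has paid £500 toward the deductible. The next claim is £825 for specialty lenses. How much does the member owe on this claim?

Deductible still to meet: £950 − £500 = £450.
The remaining £375 (= £825 − £450) moves to coinsurance.
Coinsurance: £375 × 20% = £75.
So the member owes £450 + £75 = £525 before any cap.
Year-to-date out-of-pocket becomes £500 + £525 = £1025, still under the £2400 maximum, so no cap applies.

£525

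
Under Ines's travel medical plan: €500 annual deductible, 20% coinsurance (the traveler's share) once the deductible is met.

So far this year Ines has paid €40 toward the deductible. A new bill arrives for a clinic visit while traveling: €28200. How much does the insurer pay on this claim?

Deductible still to meet: €500 − €40 = €460.
That leaves €28200 − €460 = €27740 for coinsurance.
Coinsurance: €27740 × 20% = €5548.
So the traveler owes €460 + €5548 = €6008.
Insurer pays the balance: €28200 − €6008 = €22192.

€22192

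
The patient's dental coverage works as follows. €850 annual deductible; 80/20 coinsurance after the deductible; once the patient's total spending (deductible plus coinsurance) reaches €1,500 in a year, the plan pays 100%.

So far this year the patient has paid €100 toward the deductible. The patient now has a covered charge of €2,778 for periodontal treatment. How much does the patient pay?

Deductible still to meet: €850 − €100 = €750.
After the €750 deductible portion, €2,778 − €750 = €2,028 is subject to coinsurance.
Coinsurance: €2,028 × 20% = €405.60.
Patient responsibility before any cap: €750 + €405.60 = €1,155.60.
Year-to-date out-of-pocket becomes €100 + €1,155.60 = €1,255.60, still under the €1,500 maximum, so no cap applies.

€1,155.60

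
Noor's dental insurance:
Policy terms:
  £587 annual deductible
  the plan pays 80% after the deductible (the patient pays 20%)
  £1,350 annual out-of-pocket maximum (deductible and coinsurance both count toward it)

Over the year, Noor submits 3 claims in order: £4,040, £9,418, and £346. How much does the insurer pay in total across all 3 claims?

Bill 1, £4,040: deductible takes £587, £3,453 remains; coinsurance £3,453 × 20% = £690.60. Patient owes £1,277.60 (running OOP £1,277.60). Insurer: £4,040 − £1,277.60 = £2,762.40.
Bill 2, £9,418: deductible already satisfied, so patient's share is 20% × £9,418 = £1,883.60. Adding that to £1,277.60 gives £3,161.20, past the £1,350 cap; patient pays only £1,350 − £1,277.60 = £72.40. Insurer: £9,418 − £72.40 = £9,345.60.
Bill 3, £346: deductible already satisfied, so patient's share is 20% × £346 = £69.20. Adding that to £1,350 gives £1,419.20, past the £1,350 cap; patient pays only £1,350 − £1,350 = £0. Plan pays £346 − £0 = £346.
Insurer total = bills − patient's total = £13,804 − £1,350 = £12,454.

£12,454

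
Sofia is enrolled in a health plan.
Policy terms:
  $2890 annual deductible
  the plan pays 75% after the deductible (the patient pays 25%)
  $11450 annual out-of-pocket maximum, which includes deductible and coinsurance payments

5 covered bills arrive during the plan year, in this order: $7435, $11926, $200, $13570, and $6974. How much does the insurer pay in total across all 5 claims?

$28655

Claim 1 ($7435): $2890 to deductible, leaving $4545; coinsurance $4545 × 25% = $1136.25. Patient pays $4026.25; OOP now $4026.25. Plan pays $7435 − $4026.25 = $3408.75.
Claim 2 ($11926): deductible met; 25% of $11926 = $2981.50. Patient pays $2981.50; OOP now $7007.75. Plan pays $11926 − $2981.50 = $8944.50.
Claim 3 ($200): deductible already satisfied, so patient's share is 25% × $200 = $50. Patient pays $50; OOP now $7057.75. Plan pays $200 − $50 = $150.
Claim 4 ($13570): deductible already satisfied, so patient's share is 25% × $13570 = $3392.50. Cost to patient: $3392.50. OOP to date $10450.25. Insurer: $13570 − $3392.50 = $10177.50.
Claim 5 ($6974): 25% coinsurance on $6974 = $1743.50. Adding that to $10450.25 gives $12193.75, past the $11450 cap; patient pays only $11450 − $10450.25 = $999.75. Plan pays $6974 − $999.75 = $5974.25.
Insurer total = bills − patient's total = $40105 − $11450 = $28655.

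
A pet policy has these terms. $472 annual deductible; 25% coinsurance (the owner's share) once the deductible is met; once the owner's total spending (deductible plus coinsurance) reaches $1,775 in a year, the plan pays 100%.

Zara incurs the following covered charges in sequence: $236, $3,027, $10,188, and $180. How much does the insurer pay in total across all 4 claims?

$11,856

#1 ($236): all of it applies to the deductible. Cost to owner: $236. OOP to date $236. Plan pays $236 − $236 = $0.
#2 ($3,027): $236 to deductible, leaving $2,791; owner's 25% is $697.75. Cost to owner: $933.75. OOP to date $1,169.75. Insurer: $3,027 − $933.75 = $2,093.25.
#3 ($10,188): deductible met; 25% of $10,188 = $2,547. OOP would hit $3,716.75 > $1,775, so the cap limits the owner to $1,775 − $1,169.75 = $605.25. Insurer: $10,188 − $605.25 = $9,582.75.
#4 ($180): 25% coinsurance on $180 = $45. Adding that to $1,775 gives $1,820, past the $1,775 cap; owner pays only $1,775 − $1,775 = $0. Insurer: $180 − $0 = $180.
Insurer total = bills − owner's total = $13,631 − $1,775 = $11,856.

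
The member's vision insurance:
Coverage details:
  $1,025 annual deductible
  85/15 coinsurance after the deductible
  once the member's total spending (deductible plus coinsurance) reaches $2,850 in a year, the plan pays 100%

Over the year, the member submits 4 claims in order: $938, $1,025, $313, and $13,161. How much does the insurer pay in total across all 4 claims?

$12,587

Claim 1 — $938: entire amount goes to the deductible. Member owes $938 (running OOP $938). Insurer: $938 − $938 = $0.
Claim 2 — $1,025: $87 to deductible, leaving $938; member's 15% is $140.70. Member owes $227.70 (running OOP $1,165.70). Insurer: $1,025 − $227.70 = $797.30.
Claim 3 — $313: 15% coinsurance on $313 = $46.95. Member owes $46.95 (running OOP $1,212.65). Insurer: $313 − $46.95 = $266.05.
Claim 4 — $13,161: deductible met; 15% of $13,161 = $1,974.15. Adding that to $1,212.65 gives $3,186.80, past the $2,850 cap; member pays only $2,850 − $1,212.65 = $1,637.35. Plan pays $13,161 − $1,637.35 = $11,523.65.
Insurer total: $0 + $797.30 + $266.05 + $11,523.65 = $12,587.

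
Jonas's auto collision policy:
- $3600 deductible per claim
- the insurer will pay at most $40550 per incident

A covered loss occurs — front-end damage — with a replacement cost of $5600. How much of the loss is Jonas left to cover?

$3600

After the deductible, $5600 − $3600 = $2000 remains.
$2000 ≤ $40550, so the limit doesn't bind; insurer pays $2000.
Driver's share is the uncovered remainder: $5600 − $2000 = $3600.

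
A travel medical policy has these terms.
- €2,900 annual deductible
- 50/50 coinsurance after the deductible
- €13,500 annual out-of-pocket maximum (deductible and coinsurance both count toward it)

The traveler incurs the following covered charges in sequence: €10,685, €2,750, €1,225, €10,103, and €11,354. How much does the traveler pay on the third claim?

#1 (€10,685): deductible takes €2,900, €7,785 remains; traveler's 50% is €3,892.50. Cost to traveler: €6,792.50. OOP to date €6,792.50.
#2 (€2,750): deductible met; 50% of €2,750 = €1,375. Traveler owes €1,375 (running OOP €8,167.50).
#3 (€1,225): deductible already satisfied, so traveler's share is 50% × €1,225 = €612.50. Cost to traveler: €612.50. OOP to date €8,780.

€612.50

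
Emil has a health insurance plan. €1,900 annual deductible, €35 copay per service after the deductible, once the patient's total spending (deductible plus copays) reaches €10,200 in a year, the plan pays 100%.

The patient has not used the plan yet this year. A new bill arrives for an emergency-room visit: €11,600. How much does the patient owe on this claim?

€1,935

Deductible not yet touched, so the first €1,900 of the bill goes to the deductible.
After the €1,900 deductible portion, €11,600 − €1,900 = €9,700 is subject to the copay.
Copay on this service: €35.
That puts the patient's cost at €1,900 + €35 = €1,935 before any cap.
Year-to-date out-of-pocket becomes €0 + €1,935 = €1,935, still under the €10,200 maximum, so no cap applies.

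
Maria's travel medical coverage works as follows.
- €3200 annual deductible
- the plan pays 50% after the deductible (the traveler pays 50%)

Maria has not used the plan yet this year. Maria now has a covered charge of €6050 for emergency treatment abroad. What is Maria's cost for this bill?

€4625

Deductible not yet touched, so the first €3200 of the bill goes to the deductible.
The remaining €2850 (= €6050 − €3200) moves to coinsurance.
Coinsurance: €2850 × 50% = €1425.
That puts the traveler's cost at €3200 + €1425 = €4625.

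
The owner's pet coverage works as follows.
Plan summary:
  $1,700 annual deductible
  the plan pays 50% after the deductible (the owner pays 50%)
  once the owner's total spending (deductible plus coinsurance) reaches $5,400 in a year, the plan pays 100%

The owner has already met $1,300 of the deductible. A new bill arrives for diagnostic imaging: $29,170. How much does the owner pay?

$4,100

Remaining deductible: $1,700 − $1,300 = $400.
The remaining $28,770 (= $29,170 − $400) moves to coinsurance.
Coinsurance: $28,770 × 50% = $14,385.
That puts the owner's cost at $400 + $14,385 = $14,785 before any cap.
That would bring total out-of-pocket to $16,085, past the $5,400 cap. The owner is capped at $5,400 − $1,300 = $4,100 on this claim.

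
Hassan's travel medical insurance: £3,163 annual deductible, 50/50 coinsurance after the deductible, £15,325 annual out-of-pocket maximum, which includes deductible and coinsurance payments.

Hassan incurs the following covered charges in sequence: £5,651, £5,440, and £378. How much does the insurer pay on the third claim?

£189

Bill 1, £5,651: £3,163 to deductible, leaving £2,488; traveler's 50% is £1,244. Traveler owes £4,407 (running OOP £4,407). Insurer: £5,651 − £4,407 = £1,244.
Bill 2, £5,440: deductible already satisfied, so traveler's share is 50% × £5,440 = £2,720. Traveler owes £2,720 (running OOP £7,127). Insurer: £5,440 − £2,720 = £2,720.
Bill 3, £378: deductible met; 50% of £378 = £189. Cost to traveler: £189. OOP to date £7,316. Insurer: £378 − £189 = £189.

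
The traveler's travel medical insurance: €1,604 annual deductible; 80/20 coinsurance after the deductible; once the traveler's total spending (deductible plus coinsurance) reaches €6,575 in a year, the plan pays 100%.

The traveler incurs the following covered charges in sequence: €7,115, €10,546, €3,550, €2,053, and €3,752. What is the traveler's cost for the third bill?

Bill 1, €7,115: €1,604 to deductible, leaving €5,511; traveler's 20% is €1,102.20. Cost to traveler: €2,706.20. OOP to date €2,706.20.
Bill 2, €10,546: deductible already satisfied, so traveler's share is 20% × €10,546 = €2,109.20. Traveler owes €2,109.20 (running OOP €4,815.40).
Bill 3, €3,550: 20% coinsurance on €3,550 = €710. Traveler owes €710 (running OOP €5,525.40).

€710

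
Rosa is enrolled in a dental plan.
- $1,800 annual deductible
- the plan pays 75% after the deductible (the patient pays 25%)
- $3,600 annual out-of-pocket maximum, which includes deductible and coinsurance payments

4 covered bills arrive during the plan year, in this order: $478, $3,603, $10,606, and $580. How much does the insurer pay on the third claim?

Claim 1 ($478): all of it applies to the deductible. Patient owes $478 (running OOP $478). Insurer: $478 − $478 = $0.
Claim 2 ($3,603): deductible takes $1,322, $2,281 remains; 25% of $2,281 = $570.25. Patient owes $1,892.25 (running OOP $2,370.25). Insurer: $3,603 − $1,892.25 = $1,710.75.
Claim 3 ($10,606): 25% coinsurance on $10,606 = $2,651.50. OOP would hit $5,021.75 > $3,600, so the cap limits the patient to $3,600 − $2,370.25 = $1,229.75. Plan pays $10,606 − $1,229.75 = $9,376.25.

$9,376.25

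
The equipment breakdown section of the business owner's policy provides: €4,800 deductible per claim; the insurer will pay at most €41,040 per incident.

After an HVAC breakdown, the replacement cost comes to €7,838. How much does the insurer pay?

€3,038

Subtract the deductible: €7,838 − €4,800 = €3,038.
That's under the €41,040 cap, so the insurer reimburses the full €3,038.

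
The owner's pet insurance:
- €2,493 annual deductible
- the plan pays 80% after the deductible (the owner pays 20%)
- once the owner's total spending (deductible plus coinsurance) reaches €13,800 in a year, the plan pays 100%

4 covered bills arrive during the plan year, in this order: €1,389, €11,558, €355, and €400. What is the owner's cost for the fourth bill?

€80

Claim 1 — €1,389: all of it applies to the deductible. Owner owes €1,389 (running OOP €1,389).
Claim 2 — €11,558: deductible takes €1,104, €10,454 remains; coinsurance €10,454 × 20% = €2,090.80. Owner pays €3,194.80; OOP now €4,583.80.
Claim 3 — €355: deductible met; 20% of €355 = €71. Owner pays €71; OOP now €4,654.80.
Claim 4 — €400: deductible met; 20% of €400 = €80. Cost to owner: €80. OOP to date €4,734.80.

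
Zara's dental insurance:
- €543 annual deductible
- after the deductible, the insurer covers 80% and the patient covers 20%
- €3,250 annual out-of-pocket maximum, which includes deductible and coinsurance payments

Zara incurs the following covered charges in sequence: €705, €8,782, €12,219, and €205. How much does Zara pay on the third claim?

€918.20

Bill 1, €705: €543 to deductible, leaving €162; 20% of €162 = €32.40. Patient owes €575.40 (running OOP €575.40).
Bill 2, €8,782: 20% coinsurance on €8,782 = €1,756.40. Patient owes €1,756.40 (running OOP €2,331.80).
Bill 3, €12,219: deductible met; 20% of €12,219 = €2,443.80. OOP would hit €4,775.60 > €3,250, so the cap limits the patient to €3,250 − €2,331.80 = €918.20.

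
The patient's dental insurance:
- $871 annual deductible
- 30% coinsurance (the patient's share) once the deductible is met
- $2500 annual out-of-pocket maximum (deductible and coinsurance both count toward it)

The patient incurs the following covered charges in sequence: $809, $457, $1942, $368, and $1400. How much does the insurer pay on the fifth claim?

$980

Bill 1, $809: fully absorbed by the deductible. Cost to patient: $809. OOP to date $809. Plan pays $809 − $809 = $0.
Bill 2, $457: deductible takes $62, $395 remains; coinsurance $395 × 30% = $118.50. Cost to patient: $180.50. OOP to date $989.50. Insurer: $457 − $180.50 = $276.50.
Bill 3, $1942: deductible already satisfied, so patient's share is 30% × $1942 = $582.60. Patient pays $582.60; OOP now $1572.10. Plan pays $1942 − $582.60 = $1359.40.
Bill 4, $368: 30% coinsurance on $368 = $110.40. Cost to patient: $110.40. OOP to date $1682.50. Plan pays $368 − $110.40 = $257.60.
Bill 5, $1400: deductible met; 30% of $1400 = $420. Patient pays $420; OOP now $2102.50. Plan pays $1400 − $420 = $980.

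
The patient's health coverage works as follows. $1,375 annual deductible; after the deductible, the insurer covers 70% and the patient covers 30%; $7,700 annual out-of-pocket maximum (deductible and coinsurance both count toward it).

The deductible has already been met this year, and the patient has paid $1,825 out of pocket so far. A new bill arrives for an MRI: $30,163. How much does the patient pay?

$5,875

The deductible is already satisfied, so the full bill goes to coinsurance.
Patient's 30% share of $30,163 is $9,048.90.
Year-to-date out-of-pocket would reach $1,825 + $9,048.90 = $10,873.90, above the $7,700 maximum, so the patient pays only $7,700 − $1,825 = $5,875.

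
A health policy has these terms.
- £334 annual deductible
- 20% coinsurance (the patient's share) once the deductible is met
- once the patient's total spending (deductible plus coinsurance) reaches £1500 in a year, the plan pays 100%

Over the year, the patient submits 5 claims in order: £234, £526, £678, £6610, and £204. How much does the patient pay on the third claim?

#1 (£234): entire amount goes to the deductible. Cost to patient: £234. OOP to date £234.
#2 (£526): deductible takes £100, £426 remains; 20% of £426 = £85.20. Patient owes £185.20 (running OOP £419.20).
#3 (£678): deductible met; 20% of £678 = £135.60. Patient pays £135.60; OOP now £554.80.

£135.60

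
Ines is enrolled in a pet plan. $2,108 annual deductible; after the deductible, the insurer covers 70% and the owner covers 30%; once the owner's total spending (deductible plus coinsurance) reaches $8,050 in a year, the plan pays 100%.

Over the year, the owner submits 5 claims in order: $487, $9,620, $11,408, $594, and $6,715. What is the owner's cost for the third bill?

$3,422.40

#1 ($487): entire amount goes to the deductible. Owner pays $487; OOP now $487.
#2 ($9,620): $1,621 finishes the deductible; $7,999 goes to coinsurance; owner's 30% is $2,399.70. Owner owes $4,020.70 (running OOP $4,507.70).
#3 ($11,408): deductible met; 30% of $11,408 = $3,422.40. Owner owes $3,422.40 (running OOP $7,930.10).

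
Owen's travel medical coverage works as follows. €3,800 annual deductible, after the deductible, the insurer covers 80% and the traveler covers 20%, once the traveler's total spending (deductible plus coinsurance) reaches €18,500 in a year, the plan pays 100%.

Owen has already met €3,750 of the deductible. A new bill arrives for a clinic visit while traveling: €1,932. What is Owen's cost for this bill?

€426.40

€3,750 of the €3,800 deductible is already met, leaving €50.
The remaining €1,882 (= €1,932 − €50) moves to coinsurance.
Traveler's 20% share of €1,882 is €376.40.
So the traveler owes €50 + €376.40 = €426.40 before any cap.
Total out-of-pocket so far would be €3,750 + €426.40 = €4,176.40, below the €18,500 cap — no reduction.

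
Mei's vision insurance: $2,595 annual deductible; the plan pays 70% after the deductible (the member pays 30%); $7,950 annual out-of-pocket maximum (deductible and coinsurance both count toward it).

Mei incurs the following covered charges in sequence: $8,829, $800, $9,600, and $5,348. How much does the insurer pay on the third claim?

$6,720

Claim 1 — $8,829: deductible takes $2,595, $6,234 remains; 30% of $6,234 = $1,870.20. Cost to member: $4,465.20. OOP to date $4,465.20. Plan pays $8,829 − $4,465.20 = $4,363.80.
Claim 2 — $800: deductible met; 30% of $800 = $240. Member pays $240; OOP now $4,705.20. Plan pays $800 − $240 = $560.
Claim 3 — $9,600: deductible already satisfied, so member's share is 30% × $9,600 = $2,880. Cost to member: $2,880. OOP to date $7,585.20. Plan pays $9,600 − $2,880 = $6,720.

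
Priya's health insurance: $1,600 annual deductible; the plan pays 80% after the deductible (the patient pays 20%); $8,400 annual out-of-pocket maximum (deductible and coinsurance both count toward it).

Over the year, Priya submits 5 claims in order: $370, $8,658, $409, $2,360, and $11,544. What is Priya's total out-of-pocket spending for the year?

#1 ($370): fully absorbed by the deductible. Patient owes $370 (running OOP $370).
#2 ($8,658): $1,230 finishes the deductible; $7,428 goes to coinsurance; coinsurance $7,428 × 20% = $1,485.60. Cost to patient: $2,715.60. OOP to date $3,085.60.
#3 ($409): deductible met; 20% of $409 = $81.80. Patient pays $81.80; OOP now $3,167.40.
#4 ($2,360): 20% coinsurance on $2,360 = $472. Patient owes $472 (running OOP $3,639.40).
#5 ($11,544): deductible already satisfied, so patient's share is 20% × $11,544 = $2,308.80. Patient owes $2,308.80 (running OOP $5,948.20).
Summing the patient's payments: $370 + $2,715.60 + $81.80 + $472 + $2,308.80 = $5,948.20.

$5,948.20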